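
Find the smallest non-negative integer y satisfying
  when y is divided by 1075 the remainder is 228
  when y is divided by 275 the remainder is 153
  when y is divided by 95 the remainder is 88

gcd(1075, 275) = 25 and 25 | (153 − 228), so the pair is consistent; merging gives y ≡ 3453 (mod 11825), where 11825 = lcm(1075, 275).
gcd(11825, 95) = 5 and 5 | (88 − 3453), so the pair is consistent; merging gives y ≡ 192653 (mod 224675), where 224675 = lcm(11825, 95).
The solution is unique modulo lcm(1075, 275, 95) = 224675.

192653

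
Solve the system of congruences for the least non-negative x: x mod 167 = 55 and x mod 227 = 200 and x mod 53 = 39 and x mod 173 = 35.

205829726

Combine the congruences pairwise.
From x ≡ 55 (mod 167) write x = 55 + 167t. Substituting into x ≡ 200 (mod 227) gives 167t ≡ 145 (mod 227), and since 167⁻¹ ≡ 87 (mod 227), t ≡ 130. Hence x ≡ 55 + 167·130 = 21765 (mod 37909).
From x ≡ 21765 (mod 37909) write x = 21765 + 37909t. Substituting into x ≡ 39 (mod 53) gives 37909t ≡ 4 (mod 53), and since 14⁻¹ ≡ 19 (mod 53), t ≡ 23. Hence x ≡ 21765 + 37909·23 = 893672 (mod 2009177).
From x ≡ 893672 (mod 2009177) write x = 893672 + 2009177t. Substituting into x ≡ 35 (mod 173) gives 2009177t ≡ 81 (mod 173), and since 128⁻¹ ≡ 123 (mod 173), t ≡ 102. Hence x ≡ 893672 + 2009177·102 = 205829726 (mod 347587621).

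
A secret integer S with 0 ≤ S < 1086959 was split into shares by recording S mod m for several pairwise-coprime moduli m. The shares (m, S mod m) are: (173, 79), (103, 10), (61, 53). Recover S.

975626

From S ≡ 79 (mod 173) write S = 79 + 173t. Substituting into S ≡ 10 (mod 103) gives 173t ≡ 34 (mod 103), and since 70⁻¹ ≡ 78 (mod 103), t ≡ 77. Hence S ≡ 79 + 173·77 = 13400 (mod 17819).
From S ≡ 13400 (mod 17819) write S = 13400 + 17819t. Substituting into S ≡ 53 (mod 61) gives 17819t ≡ 12 (mod 61), and since 7⁻¹ ≡ 35 (mod 61), t ≡ 54. Hence S ≡ 13400 + 17819·54 = 975626 (mod 1086959).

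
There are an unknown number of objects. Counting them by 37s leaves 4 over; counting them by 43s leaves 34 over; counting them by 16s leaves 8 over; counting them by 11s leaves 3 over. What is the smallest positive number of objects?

The moduli are pairwise coprime; M = 37·43·16·11 = 280016.
M/37 = 7568; 7568 ≡ 20 (mod 37); 20·13 ≡ 1, so inverse 13.
M/43 = 6512; 6512 ≡ 19 (mod 43); 19·34 ≡ 1, so inverse 34.
M/16 = 17501; 17501 ≡ 13 (mod 16); 13·5 ≡ 1, so inverse 5.
M/11 = 25456; 25456 ≡ 2 (mod 11); 2·6 ≡ 1, so inverse 6.
N ≡ 4·7568·13 + 34·6512·34 + 8·17501·5 + 3·25456·6 = 9079656.
9079656 mod 280016 = 119144.

119144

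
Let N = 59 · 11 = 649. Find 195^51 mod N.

Mod 59: 195 ≡ 18; 18^51 ≡ 52 (mod 59).
Mod 11: 195 ≡ 8; by Fermat, exponent reduces to 51 mod 10 = 1; 8^1 ≡ 8 (mod 11).
Combine by CRT: x ≡ 52 (mod 59), x ≡ 8 (mod 11) ⇒ x ≡ 52 (mod 649).

52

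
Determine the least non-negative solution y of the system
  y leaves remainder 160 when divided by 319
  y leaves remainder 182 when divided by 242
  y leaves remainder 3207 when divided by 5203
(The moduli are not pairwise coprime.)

gcd(319, 242) = 11 and 11 | (182 − 160), so the pair is consistent; merging gives y ≡ 5264 (mod 7018), where 7018 = lcm(319, 242).
gcd(7018, 5203) = 121 and 121 | (3207 − 5264), so the pair is consistent; merging gives y ≡ 278966 (mod 301774), where 301774 = lcm(7018, 5203).
The solution is unique modulo lcm(319, 242, 5203) = 301774.

278966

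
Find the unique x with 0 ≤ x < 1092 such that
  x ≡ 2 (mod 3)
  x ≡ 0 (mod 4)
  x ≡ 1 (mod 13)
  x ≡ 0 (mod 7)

Combine the congruences pairwise.
From x ≡ 2 (mod 3) write x = 2 + 3t. Substituting into x ≡ 0 (mod 4) gives 3t ≡ 2 (mod 4), and since 3⁻¹ ≡ 3 (mod 4), t ≡ 2. Hence x ≡ 2 + 3·2 = 8 (mod 12).
From x ≡ 8 (mod 12) write x = 8 + 12t. Substituting into x ≡ 1 (mod 13) gives 12t ≡ 6 (mod 13), and since 12⁻¹ ≡ 12 (mod 13), t ≡ 7. Hence x ≡ 8 + 12·7 = 92 (mod 156).
From x ≡ 92 (mod 156) write x = 92 + 156t. Substituting into x ≡ 0 (mod 7) gives 156t ≡ 6 (mod 7), and since 2⁻¹ ≡ 4 (mod 7), t ≡ 3. Hence x ≡ 92 + 156·3 = 560 (mod 1092).

560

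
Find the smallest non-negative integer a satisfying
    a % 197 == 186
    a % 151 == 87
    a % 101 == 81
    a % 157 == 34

The moduli are pairwise coprime; N = 197·151·101·157 = 471698179.
N/197 = 2394407; 2394407 ≡ 69 (mod 197); 69·20 ≡ 1, so inverse 20.
N/151 = 3123829; 3123829 ≡ 92 (mod 151); 92·87 ≡ 1, so inverse 87.
N/101 = 4670279; 4670279 ≡ 39 (mod 101); 39·57 ≡ 1, so inverse 57.
N/157 = 3004447; 3004447 ≡ 95 (mod 157); 95·119 ≡ 1, so inverse 119.
a ≡ 186·2394407·20 + 87·3123829·87 + 81·4670279·57 + 34·3004447·119 = 66270126446.
66270126446 mod 471698179 = 232381386.

232381386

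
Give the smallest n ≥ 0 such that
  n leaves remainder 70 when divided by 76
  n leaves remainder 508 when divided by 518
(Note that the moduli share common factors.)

8278

Combine the congruences pairwise.
gcd(76, 518) = 2 and 2 | (508 − 70), so the pair is consistent; merging gives n ≡ 8278 (mod 19684), where 19684 = lcm(76, 518).
The solution is unique modulo lcm(76, 518) = 19684.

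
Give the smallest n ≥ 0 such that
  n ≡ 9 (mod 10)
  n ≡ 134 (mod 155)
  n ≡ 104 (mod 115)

gcd(10, 155) = 5 and 5 | (134 − 9), so the pair is consistent; merging gives n ≡ 289 (mod 310), where 310 = lcm(10, 155).
gcd(310, 115) = 5 and 5 | (104 − 289), so the pair is consistent; merging gives n ≡ 909 (mod 7130), where 7130 = lcm(310, 115).
The solution is unique modulo lcm(10, 155, 115) = 7130.

909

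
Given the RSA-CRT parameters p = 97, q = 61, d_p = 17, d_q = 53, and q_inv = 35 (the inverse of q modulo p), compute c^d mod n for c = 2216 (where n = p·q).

1107

m₁ = c^(d_p) mod p: c ≡ 82 (mod 97), and 82^17 mod 97 = 40.
m₂ = c^(d_q) mod q: c ≡ 20 (mod 61), and 20^53 mod 61 = 9.
h = q_inv·(m₁ − m₂) mod p = 35·(40 − 9) mod 97 = 18.
m = m₂ + h·q = 9 + 18·61 = 1107.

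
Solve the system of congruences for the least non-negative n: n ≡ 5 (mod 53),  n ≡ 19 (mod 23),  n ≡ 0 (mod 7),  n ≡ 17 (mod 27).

The moduli are pairwise coprime; M = 53·23·7·27 = 230391.
M/53 = 4347; 4347 ≡ 1 (mod 53), inverse 1.
M/23 = 10017; 10017 ≡ 12 (mod 23); 12·2 ≡ 1, so inverse 2.
M/7 = 32913; 32913 ≡ 6 (mod 7); 6·6 ≡ 1, so inverse 6.
M/27 = 8533; 8533 ≡ 1 (mod 27), inverse 1.
n ≡ 5·4347·1 + 19·10017·2 + 0·32913·6 + 17·8533·1 = 547442.
547442 mod 230391 = 86660.

86660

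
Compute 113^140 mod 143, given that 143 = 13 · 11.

133

Mod 13: 113 ≡ 9; by Fermat, exponent reduces to 140 mod 12 = 8; 9^8 ≡ 3 (mod 13).
Mod 11: 113 ≡ 3; since 10 | 140, by Fermat 3^140 ≡ 1 (mod 11).
Combine by CRT: x ≡ 3 (mod 13), x ≡ 1 (mod 11) ⇒ x ≡ 133 (mod 143).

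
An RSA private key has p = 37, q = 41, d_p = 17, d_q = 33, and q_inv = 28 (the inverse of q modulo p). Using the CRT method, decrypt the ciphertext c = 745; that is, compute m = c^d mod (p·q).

m₁ = c^(d_p) mod p: c ≡ 5 (mod 37), and 5^17 mod 37 = 22.
m₂ = c^(d_q) mod q: c ≡ 7 (mod 41), and 7^33 mod 41 = 29.
h = q_inv·(m₁ − m₂) mod p = 28·(22 − 29) mod 37 = 26.
m = m₂ + h·q = 29 + 26·41 = 1095.

1095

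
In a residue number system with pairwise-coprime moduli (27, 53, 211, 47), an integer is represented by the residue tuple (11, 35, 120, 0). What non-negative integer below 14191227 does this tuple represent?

10205768

The moduli are pairwise coprime; N = 27·53·211·47 = 14191227.
N/27 = 525601; 525601 ≡ 19 (mod 27); 19·10 ≡ 1, so inverse 10.
N/53 = 267759; 267759 ≡ 3 (mod 53); 3·18 ≡ 1, so inverse 18.
N/211 = 67257; 67257 ≡ 159 (mod 211); 159·142 ≡ 1, so inverse 142.
N/47 = 301941; 301941 ≡ 13 (mod 47); 13·29 ≡ 1, so inverse 29.
x ≡ 11·525601·10 + 35·267759·18 + 120·67257·142 + 0·301941·29 = 1372563560.
1372563560 mod 14191227 = 10205768.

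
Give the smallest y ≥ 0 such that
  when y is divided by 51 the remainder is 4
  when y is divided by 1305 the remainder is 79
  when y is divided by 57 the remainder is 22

74464

gcd(51, 1305) = 3 and 3 | (79 − 4), so the pair is consistent; merging gives y ≡ 7909 (mod 22185), where 22185 = lcm(51, 1305).
gcd(22185, 57) = 3 and 3 | (22 − 7909), so the pair is consistent; merging gives y ≡ 74464 (mod 421515), where 421515 = lcm(22185, 57).
The solution is unique modulo lcm(51, 1305, 57) = 421515.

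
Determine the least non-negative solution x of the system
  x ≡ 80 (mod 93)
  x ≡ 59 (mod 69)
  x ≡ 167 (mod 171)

102938

gcd(93, 69) = 3 and 3 | (59 − 80), so the pair is consistent; merging gives x ≡ 266 (mod 2139), where 2139 = lcm(93, 69).
gcd(2139, 171) = 3 and 3 | (167 − 266), so the pair is consistent; merging gives x ≡ 102938 (mod 121923), where 121923 = lcm(2139, 171).
The solution is unique modulo lcm(93, 69, 171) = 121923.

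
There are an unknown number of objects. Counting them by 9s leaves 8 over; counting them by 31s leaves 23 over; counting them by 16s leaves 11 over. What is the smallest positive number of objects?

395

From N ≡ 8 (mod 9) write N = 8 + 9t. Substituting into N ≡ 23 (mod 31) gives 9t ≡ 15 (mod 31), and since 9⁻¹ ≡ 7 (mod 31), t ≡ 12. Hence N ≡ 8 + 9·12 = 116 (mod 279).
From N ≡ 116 (mod 279) write N = 116 + 279t. Substituting into N ≡ 11 (mod 16) gives 279t ≡ 7 (mod 16), and since 7⁻¹ ≡ 7 (mod 16), t ≡ 1. Hence N ≡ 116 + 279·1 = 395 (mod 4464).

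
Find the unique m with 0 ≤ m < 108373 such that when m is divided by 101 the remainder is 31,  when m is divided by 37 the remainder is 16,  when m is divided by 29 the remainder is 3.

73054

Combine the congruences pairwise.
From m ≡ 31 (mod 101) write m = 31 + 101t. Substituting into m ≡ 16 (mod 37) gives 101t ≡ 22 (mod 37), and since 27⁻¹ ≡ 11 (mod 37), t ≡ 20. Hence m ≡ 31 + 101·20 = 2051 (mod 3737).
From m ≡ 2051 (mod 3737) write m = 2051 + 3737t. Substituting into m ≡ 3 (mod 29) gives 3737t ≡ 11 (mod 29), and since 25⁻¹ ≡ 7 (mod 29), t ≡ 19. Hence m ≡ 2051 + 3737·19 = 73054 (mod 108373).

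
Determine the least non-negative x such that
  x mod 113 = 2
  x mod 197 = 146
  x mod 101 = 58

1663023

The moduli are pairwise coprime; N = 113·197·101 = 2248361.
N/113 = 19897; 19897 ≡ 9 (mod 113); 9·88 ≡ 1, so inverse 88.
N/197 = 11413; 11413 ≡ 184 (mod 197); 184·106 ≡ 1, so inverse 106.
N/101 = 22261; 22261 ≡ 41 (mod 101); 41·69 ≡ 1, so inverse 69.
x ≡ 2·19897·88 + 146·11413·106 + 58·22261·69 = 269217982.
269217982 mod 2248361 = 1663023.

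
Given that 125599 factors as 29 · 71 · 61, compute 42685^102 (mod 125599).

Mod 29: 42685 ≡ 26; by Fermat, exponent reduces to 102 mod 28 = 18; 26^18 ≡ 6 (mod 29).
Mod 71: 42685 ≡ 14; by Fermat, exponent reduces to 102 mod 70 = 32; 14^32 ≡ 54 (mod 71).
Mod 61: 42685 ≡ 46; by Fermat, exponent reduces to 102 mod 60 = 42; 46^42 ≡ 58 (mod 61).
Combine by CRT: x ≡ 6 (mod 29), x ≡ 54 (mod 71), x ≡ 58 (mod 61) ⇒ x ≡ 37329 (mod 125599).

37329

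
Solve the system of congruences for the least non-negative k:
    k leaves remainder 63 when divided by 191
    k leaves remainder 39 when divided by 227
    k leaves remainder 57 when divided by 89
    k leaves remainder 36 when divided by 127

The moduli are pairwise coprime; N = 191·227·89·127 = 490064171.
N/191 = 2565781; 2565781 ≡ 78 (mod 191); 78·120 ≡ 1, so inverse 120.
N/227 = 2158873; 2158873 ≡ 103 (mod 227); 103·108 ≡ 1, so inverse 108.
N/89 = 5506339; 5506339 ≡ 87 (mod 89); 87·44 ≡ 1, so inverse 44.
N/127 = 3858773; 3858773 ≡ 5 (mod 127); 5·51 ≡ 1, so inverse 51.
k ≡ 63·2565781·120 + 39·2158873·108 + 57·5506339·44 + 36·3858773·51 = 49385082876.
49385082876 mod 490064171 = 378665776.

378665776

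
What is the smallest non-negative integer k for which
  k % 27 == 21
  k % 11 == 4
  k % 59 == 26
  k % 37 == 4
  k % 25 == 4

4833129

The moduli are pairwise coprime; N = 27·11·59·37·25 = 16208775.
N/27 = 600325; 600325 ≡ 7 (mod 27); 7·4 ≡ 1, so inverse 4.
N/11 = 1473525; 1473525 ≡ 9 (mod 11); 9·5 ≡ 1, so inverse 5.
N/59 = 274725; 274725 ≡ 21 (mod 59); 21·45 ≡ 1, so inverse 45.
N/37 = 438075; 438075 ≡ 32 (mod 37); 32·22 ≡ 1, so inverse 22.
N/25 = 648351; 648351 ≡ 1 (mod 25), inverse 1.
k ≡ 21·600325·4 + 4·1473525·5 + 26·274725·45 + 4·438075·22 + 4·648351·1 = 442470054.
442470054 mod 16208775 = 4833129.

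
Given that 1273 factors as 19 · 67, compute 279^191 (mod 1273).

Mod 19: 279 ≡ 13; by Fermat, exponent reduces to 191 mod 18 = 11; 13^11 ≡ 2 (mod 19).
Mod 67: 279 ≡ 11; by Fermat, exponent reduces to 191 mod 66 = 59; 11^59 ≡ 57 (mod 67).
Combine by CRT: x ≡ 2 (mod 19), x ≡ 57 (mod 67) ⇒ x ≡ 325 (mod 1273).

325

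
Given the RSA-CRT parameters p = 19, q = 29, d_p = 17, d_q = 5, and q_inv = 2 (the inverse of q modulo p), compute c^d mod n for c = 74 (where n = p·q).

313

m₁ = c^(d_p) mod p: c ≡ 17 (mod 19), and 17^17 mod 19 = 9.
m₂ = c^(d_q) mod q: c ≡ 16 (mod 29), and 16^5 mod 29 = 23.
h = q_inv·(m₁ − m₂) mod p = 2·(9 − 23) mod 19 = 10.
m = m₂ + h·q = 23 + 10·29 = 313.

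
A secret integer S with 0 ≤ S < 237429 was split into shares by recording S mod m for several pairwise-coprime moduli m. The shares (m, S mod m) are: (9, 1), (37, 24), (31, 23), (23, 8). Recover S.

208963

From S ≡ 1 (mod 9) write S = 1 + 9t. Substituting into S ≡ 24 (mod 37) gives 9t ≡ 23 (mod 37), and since 9⁻¹ ≡ 33 (mod 37), t ≡ 19. Hence S ≡ 1 + 9·19 = 172 (mod 333).
From S ≡ 172 (mod 333) write S = 172 + 333t. Substituting into S ≡ 23 (mod 31) gives 333t ≡ 6 (mod 31), and since 23⁻¹ ≡ 27 (mod 31), t ≡ 7. Hence S ≡ 172 + 333·7 = 2503 (mod 10323).
From S ≡ 2503 (mod 10323) write S = 2503 + 10323t. Substituting into S ≡ 8 (mod 23) gives 10323t ≡ 12 (mod 23), and since 19⁻¹ ≡ 17 (mod 23), t ≡ 20. Hence S ≡ 2503 + 10323·20 = 208963 (mod 237429).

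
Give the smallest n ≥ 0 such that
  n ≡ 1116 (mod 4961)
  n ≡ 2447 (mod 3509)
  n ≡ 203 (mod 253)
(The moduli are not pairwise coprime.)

1935906

gcd(4961, 3509) = 121 and 121 | (2447 − 1116), so the pair is consistent; merging gives n ≡ 65609 (mod 143869), where 143869 = lcm(4961, 3509).
gcd(143869, 253) = 11 and 11 | (203 − 65609), so the pair is consistent; merging gives n ≡ 1935906 (mod 3308987), where 3308987 = lcm(143869, 253).
The solution is unique modulo lcm(4961, 3509, 253) = 3308987.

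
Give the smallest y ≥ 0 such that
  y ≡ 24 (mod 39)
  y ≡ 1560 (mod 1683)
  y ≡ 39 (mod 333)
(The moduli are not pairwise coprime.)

139566

Combine the congruences pairwise.
gcd(39, 1683) = 3 and 3 | (1560 − 24), so the pair is consistent; merging gives y ≡ 8292 (mod 21879), where 21879 = lcm(39, 1683).
gcd(21879, 333) = 9 and 9 | (39 − 8292), so the pair is consistent; merging gives y ≡ 139566 (mod 809523), where 809523 = lcm(21879, 333).
The solution is unique modulo lcm(39, 1683, 333) = 809523.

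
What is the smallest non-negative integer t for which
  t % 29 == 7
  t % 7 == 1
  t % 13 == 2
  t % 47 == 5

100115

The moduli are pairwise coprime; N = 29·7·13·47 = 124033.
N/29 = 4277; 4277 ≡ 14 (mod 29); 14·27 ≡ 1, so inverse 27.
N/7 = 17719; 17719 ≡ 2 (mod 7); 2·4 ≡ 1, so inverse 4.
N/13 = 9541; 9541 ≡ 12 (mod 13); 12·12 ≡ 1, so inverse 12.
N/47 = 2639; 2639 ≡ 7 (mod 47); 7·27 ≡ 1, so inverse 27.
t ≡ 7·4277·27 + 1·17719·4 + 2·9541·12 + 5·2639·27 = 1464478.
1464478 mod 124033 = 100115.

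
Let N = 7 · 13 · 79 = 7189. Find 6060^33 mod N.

6635

Mod 7: 6060 ≡ 5; by Fermat, exponent reduces to 33 mod 6 = 3; 5^3 ≡ 6 (mod 7).
Mod 13: 6060 ≡ 2; by Fermat, exponent reduces to 33 mod 12 = 9; 2^9 ≡ 5 (mod 13).
Mod 79: 6060 ≡ 56; 56^33 ≡ 78 (mod 79).
Combine by CRT: x ≡ 6 (mod 7), x ≡ 5 (mod 13), x ≡ 78 (mod 79) ⇒ x ≡ 6635 (mod 7189).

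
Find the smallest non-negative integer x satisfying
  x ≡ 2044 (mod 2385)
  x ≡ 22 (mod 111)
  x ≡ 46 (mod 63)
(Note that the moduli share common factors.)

481429

Combine the congruences pairwise.
gcd(2385, 111) = 3 and 3 | (22 − 2044), so the pair is consistent; merging gives x ≡ 40204 (mod 88245), where 88245 = lcm(2385, 111).
gcd(88245, 63) = 9 and 9 | (46 − 40204), so the pair is consistent; merging gives x ≡ 481429 (mod 617715), where 617715 = lcm(88245, 63).
The solution is unique modulo lcm(2385, 111, 63) = 617715.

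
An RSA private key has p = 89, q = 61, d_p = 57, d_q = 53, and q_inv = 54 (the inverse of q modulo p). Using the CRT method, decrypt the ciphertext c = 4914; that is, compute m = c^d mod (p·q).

2521

m₁ = c^(d_p) mod p: c ≡ 19 (mod 89), and 19^57 mod 89 = 29.
m₂ = c^(d_q) mod q: c ≡ 34 (mod 61), and 34^53 mod 61 = 20.
h = q_inv·(m₁ − m₂) mod p = 54·(29 − 20) mod 89 = 41.
m = m₂ + h·q = 20 + 41·61 = 2521.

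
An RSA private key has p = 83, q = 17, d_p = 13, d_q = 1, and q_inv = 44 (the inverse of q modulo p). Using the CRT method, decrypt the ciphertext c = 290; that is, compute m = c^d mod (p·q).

m₁ = c^(d_p) mod p: c ≡ 41 (mod 83), and 41^13 mod 83 = 10.
m₂ = c^(d_q) mod q: c ≡ 1 (mod 17), and 1^1 mod 17 = 1.
h = q_inv·(m₁ − m₂) mod p = 44·(10 − 1) mod 83 = 64.
m = m₂ + h·q = 1 + 64·17 = 1089.

1089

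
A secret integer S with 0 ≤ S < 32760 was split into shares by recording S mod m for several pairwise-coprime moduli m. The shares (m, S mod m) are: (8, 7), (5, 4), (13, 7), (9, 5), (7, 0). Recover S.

21119

The moduli are pairwise coprime; N = 8·5·13·9·7 = 32760.
N/8 = 4095; 4095 ≡ 7 (mod 8); 7·7 ≡ 1, so inverse 7.
N/5 = 6552; 6552 ≡ 2 (mod 5); 2·3 ≡ 1, so inverse 3.
N/13 = 2520; 2520 ≡ 11 (mod 13); 11·6 ≡ 1, so inverse 6.
N/9 = 3640; 3640 ≡ 4 (mod 9); 4·7 ≡ 1, so inverse 7.
N/7 = 4680; 4680 ≡ 4 (mod 7); 4·2 ≡ 1, so inverse 2.
S ≡ 7·4095·7 + 4·6552·3 + 7·2520·6 + 5·3640·7 + 0·4680·2 = 512519.
512519 mod 32760 = 21119.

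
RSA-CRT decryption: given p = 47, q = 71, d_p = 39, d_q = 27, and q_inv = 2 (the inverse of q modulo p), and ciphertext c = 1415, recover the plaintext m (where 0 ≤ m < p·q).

1111

m₁ = c^(d_p) mod p: c ≡ 5 (mod 47), and 5^39 mod 47 = 30.
m₂ = c^(d_q) mod q: c ≡ 66 (mod 71), and 66^27 mod 71 = 46.
h = q_inv·(m₁ − m₂) mod p = 2·(30 − 46) mod 47 = 15.
m = m₂ + h·q = 46 + 15·71 = 1111.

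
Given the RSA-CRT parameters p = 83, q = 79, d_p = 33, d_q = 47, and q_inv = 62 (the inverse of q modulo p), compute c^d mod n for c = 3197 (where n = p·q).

434

m₁ = c^(d_p) mod p: c ≡ 43 (mod 83), and 43^33 mod 83 = 19.
m₂ = c^(d_q) mod q: c ≡ 37 (mod 79), and 37^47 mod 79 = 39.
h = q_inv·(m₁ − m₂) mod p = 62·(19 − 39) mod 83 = 5.
m = m₂ + h·q = 39 + 5·79 = 434.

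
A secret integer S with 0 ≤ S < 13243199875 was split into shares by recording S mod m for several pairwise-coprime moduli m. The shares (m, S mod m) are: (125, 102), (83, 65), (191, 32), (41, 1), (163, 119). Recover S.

4586415227

The moduli are pairwise coprime; N = 125·83·191·41·163 = 13243199875.
N/125 = 105945599; 105945599 ≡ 99 (mod 125); 99·24 ≡ 1, so inverse 24.
N/83 = 159556625; 159556625 ≡ 81 (mod 83); 81·41 ≡ 1, so inverse 41.
N/191 = 69336125; 69336125 ≡ 69 (mod 191); 69·36 ≡ 1, so inverse 36.
N/41 = 323004875; 323004875 ≡ 28 (mod 41); 28·22 ≡ 1, so inverse 22.
N/163 = 81246625; 81246625 ≡ 90 (mod 163); 90·96 ≡ 1, so inverse 96.
S ≡ 102·105945599·24 + 65·159556625·41 + 32·69336125·36 + 1·323004875·22 + 119·81246625·96 = 1699715999227.
1699715999227 mod 13243199875 = 4586415227.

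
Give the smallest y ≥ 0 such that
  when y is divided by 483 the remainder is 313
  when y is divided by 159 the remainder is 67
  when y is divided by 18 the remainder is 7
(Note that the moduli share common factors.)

6109

gcd(483, 159) = 3 and 3 | (67 − 313), so the pair is consistent; merging gives y ≡ 6109 (mod 25599), where 25599 = lcm(483, 159).
gcd(25599, 18) = 3 and 3 | (7 − 6109), so the pair is consistent; merging gives y ≡ 6109 (mod 153594), where 153594 = lcm(25599, 18).
The solution is unique modulo lcm(483, 159, 18) = 153594.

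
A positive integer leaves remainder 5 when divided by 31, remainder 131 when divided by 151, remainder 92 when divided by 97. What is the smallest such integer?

269364

The moduli are pairwise coprime; M = 31·151·97 = 454057.
M/31 = 14647; 14647 ≡ 15 (mod 31); 15·29 ≡ 1, so inverse 29.
M/151 = 3007; 3007 ≡ 138 (mod 151); 138·58 ≡ 1, so inverse 58.
M/97 = 4681; 4681 ≡ 25 (mod 97); 25·66 ≡ 1, so inverse 66.
N ≡ 5·14647·29 + 131·3007·58 + 92·4681·66 = 53394033.
53394033 mod 454057 = 269364.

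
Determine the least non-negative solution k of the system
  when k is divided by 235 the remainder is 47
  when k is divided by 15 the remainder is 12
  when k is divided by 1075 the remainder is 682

gcd(235, 15) = 5 and 5 | (12 − 47), so the pair is consistent; merging gives k ≡ 282 (mod 705), where 705 = lcm(235, 15).
gcd(705, 1075) = 5 and 5 | (682 − 282), so the pair is consistent; merging gives k ≡ 106032 (mod 151575), where 151575 = lcm(705, 1075).
The solution is unique modulo lcm(235, 15, 1075) = 151575.

106032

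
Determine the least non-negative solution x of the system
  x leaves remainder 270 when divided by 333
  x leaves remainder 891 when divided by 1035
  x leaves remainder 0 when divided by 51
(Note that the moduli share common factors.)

gcd(333, 1035) = 9 and 9 | (891 − 270), so the pair is consistent; merging gives x ≡ 30906 (mod 38295), where 38295 = lcm(333, 1035).
gcd(38295, 51) = 3 and 3 | (0 − 30906), so the pair is consistent; merging gives x ≡ 30906 (mod 651015), where 651015 = lcm(38295, 51).
The solution is unique modulo lcm(333, 1035, 51) = 651015.

30906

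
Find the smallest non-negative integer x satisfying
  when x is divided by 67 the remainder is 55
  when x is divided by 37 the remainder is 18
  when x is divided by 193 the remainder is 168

166148

Combine the congruences pairwise.
From x ≡ 55 (mod 67) write x = 55 + 67t. Substituting into x ≡ 18 (mod 37) gives 67t ≡ 0 (mod 37), and since 30⁻¹ ≡ 21 (mod 37), t ≡ 0. Hence x ≡ 55 + 67·0 = 55 (mod 2479).
From x ≡ 55 (mod 2479) write x = 55 + 2479t. Substituting into x ≡ 168 (mod 193) gives 2479t ≡ 113 (mod 193), and since 163⁻¹ ≡ 45 (mod 193), t ≡ 67. Hence x ≡ 55 + 2479·67 = 166148 (mod 478447).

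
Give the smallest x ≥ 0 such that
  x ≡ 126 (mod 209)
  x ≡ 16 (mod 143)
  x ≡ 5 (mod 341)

55929

gcd(209, 143) = 11 and 11 | (16 − 126), so the pair is consistent; merging gives x ≡ 1589 (mod 2717), where 2717 = lcm(209, 143).
gcd(2717, 341) = 11 and 11 | (5 − 1589), so the pair is consistent; merging gives x ≡ 55929 (mod 84227), where 84227 = lcm(2717, 341).
The solution is unique modulo lcm(209, 143, 341) = 84227.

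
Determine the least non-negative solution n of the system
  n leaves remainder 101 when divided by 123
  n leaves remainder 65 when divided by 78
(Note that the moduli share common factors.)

gcd(123, 78) = 3 and 3 | (65 − 101), so the pair is consistent; merging gives n ≡ 2561 (mod 3198), where 3198 = lcm(123, 78).
The solution is unique modulo lcm(123, 78) = 3198.

2561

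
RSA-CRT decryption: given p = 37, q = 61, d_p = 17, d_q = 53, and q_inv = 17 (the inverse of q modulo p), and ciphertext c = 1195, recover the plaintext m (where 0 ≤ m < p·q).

249

m₁ = c^(d_p) mod p: c ≡ 11 (mod 37), and 11^17 mod 37 = 27.
m₂ = c^(d_q) mod q: c ≡ 36 (mod 61), and 36^53 mod 61 = 5.
h = q_inv·(m₁ − m₂) mod p = 17·(27 − 5) mod 37 = 4.
m = m₂ + h·q = 5 + 4·61 = 249.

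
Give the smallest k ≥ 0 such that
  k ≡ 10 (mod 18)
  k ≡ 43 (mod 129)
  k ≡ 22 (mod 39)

Combine the congruences pairwise.
gcd(18, 129) = 3 and 3 | (43 − 10), so the pair is consistent; merging gives k ≡ 172 (mod 774), where 774 = lcm(18, 129).
gcd(774, 39) = 3 and 3 | (22 − 172), so the pair is consistent; merging gives k ≡ 9460 (mod 10062), where 10062 = lcm(774, 39).
The solution is unique modulo lcm(18, 129, 39) = 10062.

9460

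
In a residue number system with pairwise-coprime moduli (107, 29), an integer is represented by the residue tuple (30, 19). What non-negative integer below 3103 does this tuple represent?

2919

Combine the congruences pairwise.
From x ≡ 30 (mod 107) write x = 30 + 107t. Substituting into x ≡ 19 (mod 29) gives 107t ≡ 18 (mod 29), and since 20⁻¹ ≡ 16 (mod 29), t ≡ 27. Hence x ≡ 30 + 107·27 = 2919 (mod 3103).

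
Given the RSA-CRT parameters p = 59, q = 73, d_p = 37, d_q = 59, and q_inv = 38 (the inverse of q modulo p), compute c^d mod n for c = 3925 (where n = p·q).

m₁ = c^(d_p) mod p: c ≡ 31 (mod 59), and 31^37 mod 59 = 23.
m₂ = c^(d_q) mod q: c ≡ 56 (mod 73), and 56^59 mod 73 = 43.
h = q_inv·(m₁ − m₂) mod p = 38·(23 − 43) mod 59 = 7.
m = m₂ + h·q = 43 + 7·73 = 554.

554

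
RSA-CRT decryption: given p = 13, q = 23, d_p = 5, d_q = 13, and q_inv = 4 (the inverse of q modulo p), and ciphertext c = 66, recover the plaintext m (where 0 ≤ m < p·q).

14

m₁ = c^(d_p) mod p: c ≡ 1 (mod 13), and 1^5 mod 13 = 1.
m₂ = c^(d_q) mod q: c ≡ 20 (mod 23), and 20^13 mod 23 = 14.
h = q_inv·(m₁ − m₂) mod p = 4·(1 − 14) mod 13 = 0.
m = m₂ + h·q = 14 + 0·23 = 14.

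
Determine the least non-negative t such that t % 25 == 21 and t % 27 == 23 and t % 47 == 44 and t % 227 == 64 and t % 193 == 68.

The moduli are pairwise coprime; N = 25·27·47·227·193 = 1389903975.
N/25 = 55596159; 55596159 ≡ 9 (mod 25); 9·14 ≡ 1, so inverse 14.
N/27 = 51477925; 51477925 ≡ 22 (mod 27); 22·16 ≡ 1, so inverse 16.
N/47 = 29572425; 29572425 ≡ 25 (mod 47); 25·32 ≡ 1, so inverse 32.
N/227 = 6122925; 6122925 ≡ 54 (mod 227); 54·206 ≡ 1, so inverse 206.
N/193 = 7201575; 7201575 ≡ 166 (mod 193); 166·50 ≡ 1, so inverse 50.
t ≡ 21·55596159·14 + 23·51477925·16 + 44·29572425·32 + 64·6122925·206 + 68·7201575·50 = 182137119746.
182137119746 mod 1389903975 = 59699021.

59699021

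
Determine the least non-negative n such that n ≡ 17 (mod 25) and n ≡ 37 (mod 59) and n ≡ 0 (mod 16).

8592

Combine the congruences pairwise.
From n ≡ 17 (mod 25) write n = 17 + 25t. Substituting into n ≡ 37 (mod 59) gives 25t ≡ 20 (mod 59), and since 25⁻¹ ≡ 26 (mod 59), t ≡ 48. Hence n ≡ 17 + 25·48 = 1217 (mod 1475).
From n ≡ 1217 (mod 1475) write n = 1217 + 1475t. Substituting into n ≡ 0 (mod 16) gives 1475t ≡ 15 (mod 16), and since 3⁻¹ ≡ 11 (mod 16), t ≡ 5. Hence n ≡ 1217 + 1475·5 = 8592 (mod 23600).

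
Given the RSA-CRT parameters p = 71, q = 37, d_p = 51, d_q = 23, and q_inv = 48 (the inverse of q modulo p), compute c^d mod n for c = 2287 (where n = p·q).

m₁ = c^(d_p) mod p: c ≡ 15 (mod 71), and 15^51 mod 71 = 16.
m₂ = c^(d_q) mod q: c ≡ 30 (mod 37), and 30^23 mod 37 = 28.
h = q_inv·(m₁ − m₂) mod p = 48·(16 − 28) mod 71 = 63.
m = m₂ + h·q = 28 + 63·37 = 2359.

2359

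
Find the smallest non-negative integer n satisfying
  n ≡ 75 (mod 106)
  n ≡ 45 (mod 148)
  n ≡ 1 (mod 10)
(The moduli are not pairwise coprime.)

20321

gcd(106, 148) = 2 and 2 | (45 − 75), so the pair is consistent; merging gives n ≡ 4633 (mod 7844), where 7844 = lcm(106, 148).
gcd(7844, 10) = 2 and 2 | (1 − 4633), so the pair is consistent; merging gives n ≡ 20321 (mod 39220), where 39220 = lcm(7844, 10).
The solution is unique modulo lcm(106, 148, 10) = 39220.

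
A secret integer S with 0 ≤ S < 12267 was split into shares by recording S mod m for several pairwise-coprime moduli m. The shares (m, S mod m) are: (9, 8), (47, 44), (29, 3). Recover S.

Combine the congruences pairwise.
From S ≡ 8 (mod 9) write S = 8 + 9t. Substituting into S ≡ 44 (mod 47) gives 9t ≡ 36 (mod 47), and since 9⁻¹ ≡ 21 (mod 47), t ≡ 4. Hence S ≡ 8 + 9·4 = 44 (mod 423).
From S ≡ 44 (mod 423) write S = 44 + 423t. Substituting into S ≡ 3 (mod 29) gives 423t ≡ 17 (mod 29), and since 17⁻¹ ≡ 12 (mod 29), t ≡ 1. Hence S ≡ 44 + 423·1 = 467 (mod 12267).

467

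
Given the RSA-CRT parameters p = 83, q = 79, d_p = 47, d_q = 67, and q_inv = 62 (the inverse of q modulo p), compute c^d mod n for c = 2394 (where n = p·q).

m₁ = c^(d_p) mod p: c ≡ 70 (mod 83), and 70^47 mod 83 = 27.
m₂ = c^(d_q) mod q: c ≡ 24 (mod 79), and 24^67 mod 79 = 24.
h = q_inv·(m₁ − m₂) mod p = 62·(27 − 24) mod 83 = 20.
m = m₂ + h·q = 24 + 20·79 = 1604.

1604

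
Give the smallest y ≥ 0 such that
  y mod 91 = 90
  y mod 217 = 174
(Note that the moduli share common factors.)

1910

Combine the congruences pairwise.
gcd(91, 217) = 7 and 7 | (174 − 90), so the pair is consistent; merging gives y ≡ 1910 (mod 2821), where 2821 = lcm(91, 217).
The solution is unique modulo lcm(91, 217) = 2821.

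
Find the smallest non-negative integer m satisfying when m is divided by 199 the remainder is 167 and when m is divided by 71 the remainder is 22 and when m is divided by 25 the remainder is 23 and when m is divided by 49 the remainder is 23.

The moduli are pairwise coprime; N = 199·71·25·49 = 17308025.
N/199 = 86975; 86975 ≡ 12 (mod 199); 12·83 ≡ 1, so inverse 83.
N/71 = 243775; 243775 ≡ 32 (mod 71); 32·20 ≡ 1, so inverse 20.
N/25 = 692321; 692321 ≡ 21 (mod 25); 21·6 ≡ 1, so inverse 6.
N/49 = 353225; 353225 ≡ 33 (mod 49); 33·3 ≡ 1, so inverse 3.
m ≡ 167·86975·83 + 22·243775·20 + 23·692321·6 + 23·353225·3 = 1432734298.
1432734298 mod 17308025 = 13476248.

13476248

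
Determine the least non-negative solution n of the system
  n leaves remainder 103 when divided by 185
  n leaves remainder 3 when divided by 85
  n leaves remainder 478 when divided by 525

308128

Combine the congruences pairwise.
gcd(185, 85) = 5 and 5 | (3 − 103), so the pair is consistent; merging gives n ≡ 3063 (mod 3145), where 3145 = lcm(185, 85).
gcd(3145, 525) = 5 and 5 | (478 − 3063), so the pair is consistent; merging gives n ≡ 308128 (mod 330225), where 330225 = lcm(3145, 525).
The solution is unique modulo lcm(185, 85, 525) = 330225.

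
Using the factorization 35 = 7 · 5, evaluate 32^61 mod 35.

32

Mod 7: 32 ≡ 4; by Fermat, exponent reduces to 61 mod 6 = 1; 4^1 ≡ 4 (mod 7).
Mod 5: 32 ≡ 2; by Fermat, exponent reduces to 61 mod 4 = 1; 2^1 ≡ 2 (mod 5).
Combine by CRT: x ≡ 4 (mod 7), x ≡ 2 (mod 5) ⇒ x ≡ 32 (mod 35).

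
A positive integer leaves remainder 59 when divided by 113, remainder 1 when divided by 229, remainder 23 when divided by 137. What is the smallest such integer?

The moduli are pairwise coprime; N = 113·229·137 = 3545149.
N/113 = 31373; 31373 ≡ 72 (mod 113); 72·11 ≡ 1, so inverse 11.
N/229 = 15481; 15481 ≡ 138 (mod 229); 138·78 ≡ 1, so inverse 78.
N/137 = 25877; 25877 ≡ 121 (mod 137); 121·77 ≡ 1, so inverse 77.
x ≡ 59·31373·11 + 1·15481·78 + 23·25877·77 = 67396762.
67396762 mod 3545149 = 38931.

38931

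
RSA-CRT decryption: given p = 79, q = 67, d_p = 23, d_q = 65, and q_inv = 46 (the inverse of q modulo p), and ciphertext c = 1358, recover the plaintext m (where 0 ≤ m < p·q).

m₁ = c^(d_p) mod p: c ≡ 15 (mod 79), and 15^23 mod 79 = 61.
m₂ = c^(d_q) mod q: c ≡ 18 (mod 67), and 18^65 mod 67 = 41.
h = q_inv·(m₁ − m₂) mod p = 46·(61 − 41) mod 79 = 51.
m = m₂ + h·q = 41 + 51·67 = 3458.

3458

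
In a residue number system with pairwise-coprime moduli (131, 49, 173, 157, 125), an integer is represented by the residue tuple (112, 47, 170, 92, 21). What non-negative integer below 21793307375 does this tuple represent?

20312200396

The moduli are pairwise coprime; N = 131·49·173·157·125 = 21793307375.
N/131 = 166361125; 166361125 ≡ 33 (mod 131); 33·4 ≡ 1, so inverse 4.
N/49 = 444761375; 444761375 ≡ 37 (mod 49); 37·4 ≡ 1, so inverse 4.
N/173 = 125972875; 125972875 ≡ 157 (mod 173); 157·54 ≡ 1, so inverse 54.
N/157 = 138810875; 138810875 ≡ 110 (mod 157); 110·10 ≡ 1, so inverse 10.
N/125 = 174346459; 174346459 ≡ 84 (mod 125); 84·64 ≡ 1, so inverse 64.
x ≡ 112·166361125·4 + 47·444761375·4 + 170·125972875·54 + 92·138810875·10 + 21·174346459·64 = 1676603560896.
1676603560896 mod 21793307375 = 20312200396.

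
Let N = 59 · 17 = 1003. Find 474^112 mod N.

Mod 59: 474 ≡ 2; by Fermat, exponent reduces to 112 mod 58 = 54; 2^54 ≡ 48 (mod 59).
Mod 17: 474 ≡ 15; since 16 | 112, by Fermat 15^112 ≡ 1 (mod 17).
Combine by CRT: x ≡ 48 (mod 59), x ≡ 1 (mod 17) ⇒ x ≡ 579 (mod 1003).

579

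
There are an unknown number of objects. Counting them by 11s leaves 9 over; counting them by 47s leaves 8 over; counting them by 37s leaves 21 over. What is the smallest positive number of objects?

14155

From N ≡ 9 (mod 11) write N = 9 + 11t. Substituting into N ≡ 8 (mod 47) gives 11t ≡ 46 (mod 47), and since 11⁻¹ ≡ 30 (mod 47), t ≡ 17. Hence N ≡ 9 + 11·17 = 196 (mod 517).
From N ≡ 196 (mod 517) write N = 196 + 517t. Substituting into N ≡ 21 (mod 37) gives 517t ≡ 10 (mod 37), and since 36⁻¹ ≡ 36 (mod 37), t ≡ 27. Hence N ≡ 196 + 517·27 = 14155 (mod 19129).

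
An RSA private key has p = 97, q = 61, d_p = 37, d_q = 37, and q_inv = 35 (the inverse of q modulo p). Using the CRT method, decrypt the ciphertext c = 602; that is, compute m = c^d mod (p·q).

m₁ = c^(d_p) mod p: c ≡ 20 (mod 97), and 20^37 mod 97 = 67.
m₂ = c^(d_q) mod q: c ≡ 53 (mod 61), and 53^37 mod 61 = 33.
h = q_inv·(m₁ − m₂) mod p = 35·(67 − 33) mod 97 = 26.
m = m₂ + h·q = 33 + 26·61 = 1619.

1619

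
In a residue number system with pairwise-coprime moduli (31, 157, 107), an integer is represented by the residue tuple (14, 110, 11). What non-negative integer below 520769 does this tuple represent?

338131

The moduli are pairwise coprime; N = 31·157·107 = 520769.
N/31 = 16799; 16799 ≡ 28 (mod 31); 28·10 ≡ 1, so inverse 10.
N/157 = 3317; 3317 ≡ 20 (mod 157); 20·55 ≡ 1, so inverse 55.
N/107 = 4867; 4867 ≡ 52 (mod 107); 52·35 ≡ 1, so inverse 35.
x ≡ 14·16799·10 + 110·3317·55 + 11·4867·35 = 24293505.
24293505 mod 520769 = 338131.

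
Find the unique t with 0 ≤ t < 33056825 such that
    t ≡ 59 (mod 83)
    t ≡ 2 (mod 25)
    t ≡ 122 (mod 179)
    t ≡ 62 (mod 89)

10663152

The moduli are pairwise coprime; N = 83·25·179·89 = 33056825.
N/83 = 398275; 398275 ≡ 41 (mod 83); 41·81 ≡ 1, so inverse 81.
N/25 = 1322273; 1322273 ≡ 23 (mod 25); 23·12 ≡ 1, so inverse 12.
N/179 = 184675; 184675 ≡ 126 (mod 179); 126·27 ≡ 1, so inverse 27.
N/89 = 371425; 371425 ≡ 28 (mod 89); 28·35 ≡ 1, so inverse 35.
t ≡ 59·398275·81 + 2·1322273·12 + 122·184675·27 + 62·371425·35 = 3349402477.
3349402477 mod 33056825 = 10663152.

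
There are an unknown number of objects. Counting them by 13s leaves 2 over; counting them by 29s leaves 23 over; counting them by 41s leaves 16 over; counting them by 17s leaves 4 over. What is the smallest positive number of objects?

140441

From N ≡ 2 (mod 13) write N = 2 + 13t. Substituting into N ≡ 23 (mod 29) gives 13t ≡ 21 (mod 29), and since 13⁻¹ ≡ 9 (mod 29), t ≡ 15. Hence N ≡ 2 + 13·15 = 197 (mod 377).
From N ≡ 197 (mod 377) write N = 197 + 377t. Substituting into N ≡ 16 (mod 41) gives 377t ≡ 24 (mod 41), and since 8⁻¹ ≡ 36 (mod 41), t ≡ 3. Hence N ≡ 197 + 377·3 = 1328 (mod 15457).
From N ≡ 1328 (mod 15457) write N = 1328 + 15457t. Substituting into N ≡ 4 (mod 17) gives 15457t ≡ 2 (mod 17), and since 4⁻¹ ≡ 13 (mod 17), t ≡ 9. Hence N ≡ 1328 + 15457·9 = 140441 (mod 262769).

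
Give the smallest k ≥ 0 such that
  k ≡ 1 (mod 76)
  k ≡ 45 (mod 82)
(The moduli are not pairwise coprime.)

1521

gcd(76, 82) = 2 and 2 | (45 − 1), so the pair is consistent; merging gives k ≡ 1521 (mod 3116), where 3116 = lcm(76, 82).
The solution is unique modulo lcm(76, 82) = 3116.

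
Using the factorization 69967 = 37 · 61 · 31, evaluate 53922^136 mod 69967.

Mod 37: 53922 ≡ 13; by Fermat, exponent reduces to 136 mod 36 = 28; 13^28 ≡ 33 (mod 37).
Mod 61: 53922 ≡ 59; by Fermat, exponent reduces to 136 mod 60 = 16; 59^16 ≡ 22 (mod 61).
Mod 31: 53922 ≡ 13; by Fermat, exponent reduces to 136 mod 30 = 16; 13^16 ≡ 18 (mod 31).
Combine by CRT: x ≡ 33 (mod 37), x ≡ 22 (mod 61), x ≡ 18 (mod 31) ⇒ x ≡ 47541 (mod 69967).

47541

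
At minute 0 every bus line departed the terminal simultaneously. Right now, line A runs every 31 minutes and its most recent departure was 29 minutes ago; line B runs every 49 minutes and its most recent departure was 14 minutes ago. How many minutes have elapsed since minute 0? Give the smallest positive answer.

From t ≡ 29 (mod 31) write t = 29 + 31s. Substituting into t ≡ 14 (mod 49) gives 31s ≡ 34 (mod 49), and since 31⁻¹ ≡ 19 (mod 49), s ≡ 9. Hence t ≡ 29 + 31·9 = 308 (mod 1519).

308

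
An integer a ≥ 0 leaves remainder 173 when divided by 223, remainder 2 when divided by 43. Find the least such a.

6194

From a ≡ 173 (mod 223) write a = 173 + 223t. Substituting into a ≡ 2 (mod 43) gives 223t ≡ 1 (mod 43), and since 8⁻¹ ≡ 27 (mod 43), t ≡ 27. Hence a ≡ 173 + 223·27 = 6194 (mod 9589).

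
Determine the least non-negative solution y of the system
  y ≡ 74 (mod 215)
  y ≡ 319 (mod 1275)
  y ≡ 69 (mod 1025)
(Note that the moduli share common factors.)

1044544

gcd(215, 1275) = 5 and 5 | (319 − 74), so the pair is consistent; merging gives y ≡ 2869 (mod 54825), where 54825 = lcm(215, 1275).
gcd(54825, 1025) = 25 and 25 | (69 − 2869), so the pair is consistent; merging gives y ≡ 1044544 (mod 2247825), where 2247825 = lcm(54825, 1025).
The solution is unique modulo lcm(215, 1275, 1025) = 2247825.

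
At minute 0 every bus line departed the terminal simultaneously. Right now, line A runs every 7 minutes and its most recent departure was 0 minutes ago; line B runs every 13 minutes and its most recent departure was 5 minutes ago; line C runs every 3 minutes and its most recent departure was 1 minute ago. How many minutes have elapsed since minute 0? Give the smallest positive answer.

The moduli are pairwise coprime; N = 7·13·3 = 273.
N/7 = 39; 39 ≡ 4 (mod 7); 4·2 ≡ 1, so inverse 2.
N/13 = 21; 21 ≡ 8 (mod 13); 8·5 ≡ 1, so inverse 5.
N/3 = 91; 91 ≡ 1 (mod 3), inverse 1.
t ≡ 0·39·2 + 5·21·5 + 1·91·1 = 616.
616 mod 273 = 70.

70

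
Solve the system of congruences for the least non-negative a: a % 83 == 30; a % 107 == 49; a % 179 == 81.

317090

The moduli are pairwise coprime; N = 83·107·179 = 1589699.
N/83 = 19153; 19153 ≡ 63 (mod 83); 63·29 ≡ 1, so inverse 29.
N/107 = 14857; 14857 ≡ 91 (mod 107); 91·20 ≡ 1, so inverse 20.
N/179 = 8881; 8881 ≡ 110 (mod 179); 110·83 ≡ 1, so inverse 83.
a ≡ 30·19153·29 + 49·14857·20 + 81·8881·83 = 90929933.
90929933 mod 1589699 = 317090.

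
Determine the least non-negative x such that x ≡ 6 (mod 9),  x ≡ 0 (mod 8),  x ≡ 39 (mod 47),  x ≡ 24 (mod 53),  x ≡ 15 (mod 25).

The moduli are pairwise coprime; N = 9·8·47·53·25 = 4483800.
N/9 = 498200; 498200 ≡ 5 (mod 9); 5·2 ≡ 1, so inverse 2.
N/8 = 560475; 560475 ≡ 3 (mod 8); 3·3 ≡ 1, so inverse 3.
N/47 = 95400; 95400 ≡ 37 (mod 47); 37·14 ≡ 1, so inverse 14.
N/53 = 84600; 84600 ≡ 12 (mod 53); 12·31 ≡ 1, so inverse 31.
N/25 = 179352; 179352 ≡ 2 (mod 25); 2·13 ≡ 1, so inverse 13.
x ≡ 6·498200·2 + 0·560475·3 + 39·95400·14 + 24·84600·31 + 15·179352·13 = 155982840.
155982840 mod 4483800 = 3533640.

3533640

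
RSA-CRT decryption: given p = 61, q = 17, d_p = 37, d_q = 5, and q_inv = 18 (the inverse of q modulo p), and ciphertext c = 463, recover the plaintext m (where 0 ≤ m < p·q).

293

m₁ = c^(d_p) mod p: c ≡ 36 (mod 61), and 36^37 mod 61 = 49.
m₂ = c^(d_q) mod q: c ≡ 4 (mod 17), and 4^5 mod 17 = 4.
h = q_inv·(m₁ − m₂) mod p = 18·(49 − 4) mod 61 = 17.
m = m₂ + h·q = 4 + 17·17 = 293.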